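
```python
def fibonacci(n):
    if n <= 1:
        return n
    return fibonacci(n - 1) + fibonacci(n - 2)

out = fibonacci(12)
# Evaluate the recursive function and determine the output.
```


fibonacci(12)
= fibonacci(11) + fibonacci(10)
= (fibonacci(10) + fibonacci(9)) + fibonacci(10)
Computing bottom-up: fibonacci(0)=0, fibonacci(1)=1, fibonacci(2)=1, fibonacci(3)=2, fibonacci(4)=3, fibonacci(5)=5, fibonacci(6)=8, fibonacci(7)=13, fibonacci(8)=21, fibonacci(9)=34, fibonacci(10)=55, fibonacci(11)=89, fibonacci(12)=144
= 144


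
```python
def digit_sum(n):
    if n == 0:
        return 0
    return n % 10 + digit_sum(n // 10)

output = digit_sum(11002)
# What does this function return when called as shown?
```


digit_sum(11002)
= 2 + digit_sum(1100)
= 2 + 0 + digit_sum(110)
= 2 + 0 + 0 + digit_sum(11)
= 2 + 0 + 0 + 1 + digit_sum(1)
= 2 + 0 + 0 + 1 + 1 + digit_sum(0)
= 2 + 0 + 0 + 1 + 1 + 0
= 4


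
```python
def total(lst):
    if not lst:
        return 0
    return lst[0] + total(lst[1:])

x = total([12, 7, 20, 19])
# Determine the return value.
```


total([12, 7, 20, 19])
= 12 + total([7, 20, 19])
= 12 + 7 + total([20, 19])
= 12 + 7 + 20 + total([19])
= 12 + 7 + 20 + 19 + total([])
= 12 + 7 + 20 + 19 + 0
= 58


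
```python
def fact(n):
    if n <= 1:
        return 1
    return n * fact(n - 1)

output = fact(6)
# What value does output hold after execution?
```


fact(6)
= 6 * fact(5)
= 6 * 5 * fact(4)
= 6 * 5 * 4 * fact(3)
= 6 * 5 * 4 * 3 * fact(2)
= 6 * 5 * 4 * 3 * 2 * fact(1)
= 6 * 5 * 4 * 3 * 2 * 1
= 720


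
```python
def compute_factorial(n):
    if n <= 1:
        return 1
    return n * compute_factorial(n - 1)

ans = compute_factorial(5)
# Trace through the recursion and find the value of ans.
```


compute_factorial(5)
= 5 * compute_factorial(4)
= 5 * 4 * compute_factorial(3)
= 5 * 4 * 3 * compute_factorial(2)
= 5 * 4 * 3 * 2 * compute_factorial(1)
= 5 * 4 * 3 * 2 * 1
= 120


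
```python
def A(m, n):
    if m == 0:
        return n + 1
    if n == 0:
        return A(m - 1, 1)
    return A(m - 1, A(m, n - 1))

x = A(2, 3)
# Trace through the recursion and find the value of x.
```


A(2, 3)
= A(1, A(2, 2))
First compute A(2, 2) = 7
= A(1, 7)
= 9


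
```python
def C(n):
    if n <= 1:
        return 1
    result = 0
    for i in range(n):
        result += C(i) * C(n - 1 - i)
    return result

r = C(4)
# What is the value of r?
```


C(4)
= sum of C(i) * C(4-1-i) for i in 0..3
First compute sub-values bottom-up:
  C(0) = 1, C(1) = 1
  C(2) = 1*1 + 1*1 = 2
  C(3) = 1*2 + 1*1 + 2*1 = 5
Now C(4):
  C(0)*C(3) = 1*5 = 5
  C(1)*C(2) = 1*2 = 2
  C(2)*C(1) = 2*1 = 2
  C(3)*C(0) = 5*1 = 5
= 5 + 2 + 2 + 5
= 14


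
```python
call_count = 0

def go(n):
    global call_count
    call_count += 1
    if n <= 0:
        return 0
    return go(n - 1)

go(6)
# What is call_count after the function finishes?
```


go(6) calls go(5) calls ... calls go(0)
Total calls: 6 + 1 (for base case) = 7


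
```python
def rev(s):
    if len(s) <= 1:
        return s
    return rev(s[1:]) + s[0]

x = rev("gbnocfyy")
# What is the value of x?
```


rev("gbnocfyy")
= rev("bnocfyy") + "g"
= rev("nocfyy") + "b" + "g"
= rev("ocfyy") + "n" + "b" + "g"
= rev("cfyy") + "o" + "n" + "b" + "g"
= rev("fyy") + "c" + "o" + "n" + "b" + "g"
= rev("yy") + "f" + "c" + "o" + "n" + "b" + "g"
= rev("y") + "y" + "f" + "c" + "o" + "n" + "b" + "g"
= "y" + "y" + "f" + "c" + "o" + "n" + "b" + "g"
= "yyfconbg"


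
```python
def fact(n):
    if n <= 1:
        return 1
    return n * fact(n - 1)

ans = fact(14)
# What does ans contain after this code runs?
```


fact(14)
= 14 * fact(13)
= 14 * 13 * fact(12)
= 14 * 13 * 12 * fact(11)
= 14 * 13 * 12 * 11 * fact(10)
= 14 * 13 * 12 * 11 * 10 * fact(9)
= 14 * 13 * 12 * 11 * 10 * 9 * fact(8)
= 14 * 13 * 12 * 11 * 10 * 9 * 8 * fact(7)
= 14 * 13 * 12 * 11 * 10 * 9 * 8 * 7 * fact(6)
= 14 * 13 * 12 * 11 * 10 * 9 * 8 * 7 * 6 * fact(5)
= 14 * 13 * 12 * 11 * 10 * 9 * 8 * 7 * 6 * 5 * fact(4)
= 14 * 13 * 12 * 11 * 10 * 9 * 8 * 7 * 6 * 5 * 4 * fact(3)
= 14 * 13 * 12 * 11 * 10 * 9 * 8 * 7 * 6 * 5 * 4 * 3 * fact(2)
= 14 * 13 * 12 * 11 * 10 * 9 * 8 * 7 * 6 * 5 * 4 * 3 * 2 * fact(1)
= 14 * 13 * 12 * 11 * 10 * 9 * 8 * 7 * 6 * 5 * 4 * 3 * 2 * 1
= 87178291200


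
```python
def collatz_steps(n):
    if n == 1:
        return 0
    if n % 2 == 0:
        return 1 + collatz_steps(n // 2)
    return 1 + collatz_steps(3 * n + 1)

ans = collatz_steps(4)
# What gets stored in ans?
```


collatz_steps(4)
4 is even -> collatz_steps(2)
2 is even -> collatz_steps(1)
Reached 1 after 2 steps
= 2


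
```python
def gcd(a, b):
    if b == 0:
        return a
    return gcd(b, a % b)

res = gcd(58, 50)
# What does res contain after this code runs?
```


gcd(58, 50)
= gcd(50, 58 % 50) = gcd(50, 8)
= gcd(8, 50 % 8) = gcd(8, 2)
= gcd(2, 8 % 2) = gcd(2, 0)
b == 0, return a = 2


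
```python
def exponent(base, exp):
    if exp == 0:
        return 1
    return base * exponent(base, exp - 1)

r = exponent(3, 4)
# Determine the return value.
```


exponent(3, 4)
= 3 * exponent(3, 3)
= 3 * 3 * exponent(3, 2)
= 3 * 3 * 3 * exponent(3, 1)
= 3 * 3 * 3 * 3 * exponent(3, 0)
= 3 * 3 * 3 * 3 * 1
= 81


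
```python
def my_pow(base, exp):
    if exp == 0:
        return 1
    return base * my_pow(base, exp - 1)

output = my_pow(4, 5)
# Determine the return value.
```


my_pow(4, 5)
= 4 * my_pow(4, 4)
= 4 * 4 * my_pow(4, 3)
= 4 * 4 * 4 * my_pow(4, 2)
= 4 * 4 * 4 * 4 * my_pow(4, 1)
= 4 * 4 * 4 * 4 * 4 * my_pow(4, 0)
= 4 * 4 * 4 * 4 * 4 * 1
= 1024


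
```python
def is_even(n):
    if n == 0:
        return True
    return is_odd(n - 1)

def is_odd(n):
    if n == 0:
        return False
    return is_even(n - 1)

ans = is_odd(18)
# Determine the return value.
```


is_odd(18)
= is_even(17)
= is_odd(16)
= is_even(15)
= is_odd(14)
= is_even(13)
= is_odd(12)
= is_even(11)
= is_odd(10)
= is_even(9)
= is_odd(8)
= is_even(7)
= is_odd(6)
= is_even(5)
= is_odd(4)
= is_even(3)
= is_odd(2)
= is_even(1)
= is_odd(0)
n == 0: return False
= False


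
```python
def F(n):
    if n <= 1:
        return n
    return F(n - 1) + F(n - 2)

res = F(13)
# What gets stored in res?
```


F(13)
= F(12) + F(11)
= (F(11) + F(10)) + F(11)
Computing bottom-up: F(0)=0, F(1)=1, F(2)=1, F(3)=2, F(4)=3, F(5)=5, F(6)=8, F(7)=13, F(8)=21, F(9)=34, F(10)=55, F(11)=89, F(12)=144, F(13)=233
= 233


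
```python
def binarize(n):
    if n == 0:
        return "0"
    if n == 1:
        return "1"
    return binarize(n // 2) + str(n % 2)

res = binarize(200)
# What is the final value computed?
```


binarize(200)
= binarize(100) + "0"
= binarize(50) + "0" + "0"
= binarize(25) + "0" + "0" + "0"
= binarize(12) + "1" + "0" + "0" + "0"
= binarize(6) + "0" + "1" + "0" + "0" + "0"
= binarize(3) + "0" + "0" + "1" + "0" + "0" + "0"
= binarize(1) + "1" + "0" + "0" + "1" + "0" + "0" + "0"
= "1" + "1" + "0" + "0" + "1" + "0" + "0" + "0"
= "11001000"


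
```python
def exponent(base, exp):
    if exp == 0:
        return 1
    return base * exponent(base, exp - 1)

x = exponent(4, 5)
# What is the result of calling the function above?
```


exponent(4, 5)
= 4 * exponent(4, 4)
= 4 * 4 * exponent(4, 3)
= 4 * 4 * 4 * exponent(4, 2)
= 4 * 4 * 4 * 4 * exponent(4, 1)
= 4 * 4 * 4 * 4 * 4 * exponent(4, 0)
= 4 * 4 * 4 * 4 * 4 * 1
= 1024


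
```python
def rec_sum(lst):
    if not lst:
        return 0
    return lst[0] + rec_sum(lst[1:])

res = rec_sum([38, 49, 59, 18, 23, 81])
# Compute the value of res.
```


rec_sum([38, 49, 59, 18, 23, 81])
= 38 + rec_sum([49, 59, 18, 23, 81])
= 38 + 49 + rec_sum([59, 18, 23, 81])
= 38 + 49 + 59 + rec_sum([18, 23, 81])
= 38 + 49 + 59 + 18 + rec_sum([23, 81])
= 38 + 49 + 59 + 18 + 23 + rec_sum([81])
= 38 + 49 + 59 + 18 + 23 + 81 + rec_sum([])
= 38 + 49 + 59 + 18 + 23 + 81 + 0
= 268


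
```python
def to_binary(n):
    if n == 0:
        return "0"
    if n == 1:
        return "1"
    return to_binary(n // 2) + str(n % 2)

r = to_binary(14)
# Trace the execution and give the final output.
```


to_binary(14)
= to_binary(7) + "0"
= to_binary(3) + "1" + "0"
= to_binary(1) + "1" + "1" + "0"
= "1" + "1" + "1" + "0"
= "1110"


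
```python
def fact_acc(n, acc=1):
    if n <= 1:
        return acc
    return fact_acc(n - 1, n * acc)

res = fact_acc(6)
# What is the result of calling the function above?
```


fact_acc(6, 1)
= fact_acc(5, 6 * 1) = fact_acc(5, 6)
= fact_acc(4, 5 * 6) = fact_acc(4, 30)
= fact_acc(3, 4 * 30) = fact_acc(3, 120)
= fact_acc(2, 3 * 120) = fact_acc(2, 360)
= fact_acc(1, 2 * 360) = fact_acc(1, 720)
n <= 1, return acc = 720


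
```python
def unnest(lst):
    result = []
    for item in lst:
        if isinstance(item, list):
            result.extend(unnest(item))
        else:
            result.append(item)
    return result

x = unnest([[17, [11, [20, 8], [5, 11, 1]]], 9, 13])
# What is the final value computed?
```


unnest([[17, [11, [20, 8], [5, 11, 1]]], 9, 13])
Processing each element:
  [17, [11, [20, 8], [5, 11, 1]]] is a list -> unnest recursively -> [17, 11, 20, 8, 5, 11, 1]
  9 is not a list -> append 9
  13 is not a list -> append 13
= [17, 11, 20, 8, 5, 11, 1, 9, 13]


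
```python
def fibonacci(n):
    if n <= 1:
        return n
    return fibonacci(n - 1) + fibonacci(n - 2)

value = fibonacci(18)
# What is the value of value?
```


fibonacci(18)
= fibonacci(17) + fibonacci(16)
= (fibonacci(16) + fibonacci(15)) + fibonacci(16)
Computing bottom-up: fibonacci(0)=0, fibonacci(1)=1, fibonacci(2)=1, fibonacci(3)=2, fibonacci(4)=3, fibonacci(5)=5, fibonacci(6)=8, fibonacci(7)=13, fibonacci(8)=21, fibonacci(9)=34, fibonacci(10)=55, fibonacci(11)=89, fibonacci(12)=144, fibonacci(13)=233, fibonacci(14)=377, fibonacci(15)=610, fibonacci(16)=987, fibonacci(17)=1597, fibonacci(18)=2584
= 2584


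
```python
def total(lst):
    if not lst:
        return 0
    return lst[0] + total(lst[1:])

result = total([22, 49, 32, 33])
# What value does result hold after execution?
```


total([22, 49, 32, 33])
= 22 + total([49, 32, 33])
= 22 + 49 + total([32, 33])
= 22 + 49 + 32 + total([33])
= 22 + 49 + 32 + 33 + total([])
= 22 + 49 + 32 + 33 + 0
= 136


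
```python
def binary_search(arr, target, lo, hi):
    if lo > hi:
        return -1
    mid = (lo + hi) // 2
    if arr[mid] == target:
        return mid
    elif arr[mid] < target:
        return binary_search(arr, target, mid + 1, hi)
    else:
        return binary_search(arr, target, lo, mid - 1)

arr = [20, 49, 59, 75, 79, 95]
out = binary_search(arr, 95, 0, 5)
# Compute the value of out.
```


binary_search(arr, 95, 0, 5)
lo=0, hi=5, mid=2, arr[mid]=59
59 < 95, search right half
lo=3, hi=5, mid=4, arr[mid]=79
79 < 95, search right half
lo=5, hi=5, mid=5, arr[mid]=95
arr[5] == 95, found at index 5
= 5


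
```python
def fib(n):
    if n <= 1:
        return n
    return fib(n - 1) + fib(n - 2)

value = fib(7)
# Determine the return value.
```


fib(7)
= fib(6) + fib(5)
= (fib(5) + fib(4)) + fib(5)
Computing bottom-up: fib(0)=0, fib(1)=1, fib(2)=1, fib(3)=2, fib(4)=3, fib(5)=5, fib(6)=8, fib(7)=13
= 13


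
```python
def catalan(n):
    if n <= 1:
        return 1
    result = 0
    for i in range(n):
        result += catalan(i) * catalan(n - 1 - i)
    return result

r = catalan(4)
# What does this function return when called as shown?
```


catalan(4)
= sum of catalan(i) * catalan(4-1-i) for i in 0..3
First compute sub-values bottom-up:
  catalan(0) = 1, catalan(1) = 1
  catalan(2) = 1*1 + 1*1 = 2
  catalan(3) = 1*2 + 1*1 + 2*1 = 5
Now catalan(4):
  catalan(0)*catalan(3) = 1*5 = 5
  catalan(1)*catalan(2) = 1*2 = 2
  catalan(2)*catalan(1) = 2*1 = 2
  catalan(3)*catalan(0) = 5*1 = 5
= 5 + 2 + 2 + 5
= 14


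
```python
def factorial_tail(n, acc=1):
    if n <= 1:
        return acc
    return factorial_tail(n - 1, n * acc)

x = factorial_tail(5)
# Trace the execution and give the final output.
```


factorial_tail(5, 1)
= factorial_tail(4, 5 * 1) = factorial_tail(4, 5)
= factorial_tail(3, 4 * 5) = factorial_tail(3, 20)
= factorial_tail(2, 3 * 20) = factorial_tail(2, 60)
= factorial_tail(1, 2 * 60) = factorial_tail(1, 120)
n <= 1, return acc = 120


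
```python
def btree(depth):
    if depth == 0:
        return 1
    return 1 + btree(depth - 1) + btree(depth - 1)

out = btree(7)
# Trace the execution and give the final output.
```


btree(7)
= 1 + btree(6) + btree(6)
= 1 + 2 * btree(6)
btree(k) = 2^(k+1) - 1
btree(0) = 1
btree(1) = 3
btree(2) = 7
btree(3) = 15
btree(4) = 31
btree(7) = 2^8 - 1 = 255


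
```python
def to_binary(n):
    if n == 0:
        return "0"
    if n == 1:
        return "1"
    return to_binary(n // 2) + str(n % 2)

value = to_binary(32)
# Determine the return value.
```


to_binary(32)
= to_binary(16) + "0"
= to_binary(8) + "0" + "0"
= to_binary(4) + "0" + "0" + "0"
= to_binary(2) + "0" + "0" + "0" + "0"
= to_binary(1) + "0" + "0" + "0" + "0" + "0"
= "1" + "0" + "0" + "0" + "0" + "0"
= "100000"


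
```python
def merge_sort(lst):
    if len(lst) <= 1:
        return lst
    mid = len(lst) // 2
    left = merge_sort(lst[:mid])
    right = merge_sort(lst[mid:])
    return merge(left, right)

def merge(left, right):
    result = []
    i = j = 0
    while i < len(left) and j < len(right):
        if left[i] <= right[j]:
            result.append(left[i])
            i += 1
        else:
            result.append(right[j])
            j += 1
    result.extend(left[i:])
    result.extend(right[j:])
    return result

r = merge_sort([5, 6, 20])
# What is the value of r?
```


merge_sort([5, 6, 20])
Split into [5] and [6, 20]
Left sorted: [5]
Right sorted: [6, 20]
Merge [5] and [6, 20]
= [5, 6, 20]


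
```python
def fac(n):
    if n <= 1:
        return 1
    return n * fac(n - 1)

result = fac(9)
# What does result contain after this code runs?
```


fac(9)
= 9 * fac(8)
= 9 * 8 * fac(7)
= 9 * 8 * 7 * fac(6)
= 9 * 8 * 7 * 6 * fac(5)
= 9 * 8 * 7 * 6 * 5 * fac(4)
= 9 * 8 * 7 * 6 * 5 * 4 * fac(3)
= 9 * 8 * 7 * 6 * 5 * 4 * 3 * fac(2)
= 9 * 8 * 7 * 6 * 5 * 4 * 3 * 2 * fac(1)
= 9 * 8 * 7 * 6 * 5 * 4 * 3 * 2 * 1
= 362880


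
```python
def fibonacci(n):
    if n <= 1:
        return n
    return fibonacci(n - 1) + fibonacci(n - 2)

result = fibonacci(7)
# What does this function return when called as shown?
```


fibonacci(7)
= fibonacci(6) + fibonacci(5)
= (fibonacci(5) + fibonacci(4)) + fibonacci(5)
Computing bottom-up: fibonacci(0)=0, fibonacci(1)=1, fibonacci(2)=1, fibonacci(3)=2, fibonacci(4)=3, fibonacci(5)=5, fibonacci(6)=8, fibonacci(7)=13
= 13


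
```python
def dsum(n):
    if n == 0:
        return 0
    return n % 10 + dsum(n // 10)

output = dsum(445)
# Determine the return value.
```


dsum(445)
= 5 + dsum(44)
= 5 + 4 + dsum(4)
= 5 + 4 + 4 + dsum(0)
= 5 + 4 + 4 + 0
= 13


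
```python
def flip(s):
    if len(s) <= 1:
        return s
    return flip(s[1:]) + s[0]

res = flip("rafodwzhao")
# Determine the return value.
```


flip("rafodwzhao")
= flip("afodwzhao") + "r"
= flip("fodwzhao") + "a" + "r"
= flip("odwzhao") + "f" + "a" + "r"
= flip("dwzhao") + "o" + "f" + "a" + "r"
= flip("wzhao") + "d" + "o" + "f" + "a" + "r"
= flip("zhao") + "w" + "d" + "o" + "f" + "a" + "r"
= flip("hao") + "z" + "w" + "d" + "o" + "f" + "a" + "r"
= flip("ao") + "h" + "z" + "w" + "d" + "o" + "f" + "a" + "r"
= flip("o") + "a" + "h" + "z" + "w" + "d" + "o" + "f" + "a" + "r"
= "o" + "a" + "h" + "z" + "w" + "d" + "o" + "f" + "a" + "r"
= "oahzwdofar"


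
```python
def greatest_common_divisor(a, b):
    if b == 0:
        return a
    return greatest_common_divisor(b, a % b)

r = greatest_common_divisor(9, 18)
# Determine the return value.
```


greatest_common_divisor(9, 18)
= greatest_common_divisor(18, 9 % 18) = greatest_common_divisor(18, 9)
= greatest_common_divisor(9, 18 % 9) = greatest_common_divisor(9, 0)
b == 0, return a = 9


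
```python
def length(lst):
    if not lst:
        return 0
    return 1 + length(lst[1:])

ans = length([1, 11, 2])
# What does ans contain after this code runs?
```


length([1, 11, 2])
= 1 + length([11, 2])
= 1 + 1 + length([2])
= 1 + 1 + 1 + length([])
= 1 + 1 + 1 + 0
= 3


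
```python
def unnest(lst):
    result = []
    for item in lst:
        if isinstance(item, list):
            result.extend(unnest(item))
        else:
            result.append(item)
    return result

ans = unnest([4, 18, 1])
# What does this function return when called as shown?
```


unnest([4, 18, 1])
Processing each element:
  4 is not a list -> append 4
  18 is not a list -> append 18
  1 is not a list -> append 1
= [4, 18, 1]


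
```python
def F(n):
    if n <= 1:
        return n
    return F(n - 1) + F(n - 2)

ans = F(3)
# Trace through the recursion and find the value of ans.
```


F(3)
= F(2) + F(1)
Computing bottom-up: F(0)=0, F(1)=1, F(2)=1, F(3)=2
= 2


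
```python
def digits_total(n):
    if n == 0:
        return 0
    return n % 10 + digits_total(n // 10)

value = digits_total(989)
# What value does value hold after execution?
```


digits_total(989)
= 9 + digits_total(98)
= 9 + 8 + digits_total(9)
= 9 + 8 + 9 + digits_total(0)
= 9 + 8 + 9 + 0
= 26


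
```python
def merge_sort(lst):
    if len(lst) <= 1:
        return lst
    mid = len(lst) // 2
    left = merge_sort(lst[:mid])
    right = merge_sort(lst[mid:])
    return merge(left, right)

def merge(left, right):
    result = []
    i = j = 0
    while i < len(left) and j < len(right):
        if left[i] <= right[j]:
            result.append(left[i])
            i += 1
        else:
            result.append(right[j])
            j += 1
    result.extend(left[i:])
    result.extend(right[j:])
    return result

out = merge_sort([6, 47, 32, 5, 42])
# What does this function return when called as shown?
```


merge_sort([6, 47, 32, 5, 42])
Split into [6, 47] and [32, 5, 42]
Left sorted: [6, 47]
Right sorted: [5, 32, 42]
Merge [6, 47] and [5, 32, 42]
= [5, 6, 32, 42, 47]


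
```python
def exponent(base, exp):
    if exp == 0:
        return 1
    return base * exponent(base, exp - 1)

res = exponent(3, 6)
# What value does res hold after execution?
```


exponent(3, 6)
= 3 * exponent(3, 5)
= 3 * 3 * exponent(3, 4)
= 3 * 3 * 3 * exponent(3, 3)
= 3 * 3 * 3 * 3 * exponent(3, 2)
= 3 * 3 * 3 * 3 * 3 * exponent(3, 1)
= 3 * 3 * 3 * 3 * 3 * 3 * exponent(3, 0)
= 3 * 3 * 3 * 3 * 3 * 3 * 1
= 729


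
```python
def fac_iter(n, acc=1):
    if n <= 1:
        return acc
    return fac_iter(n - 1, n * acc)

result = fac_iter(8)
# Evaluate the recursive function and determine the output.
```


fac_iter(8, 1)
= fac_iter(7, 8 * 1) = fac_iter(7, 8)
= fac_iter(6, 7 * 8) = fac_iter(6, 56)
= fac_iter(5, 6 * 56) = fac_iter(5, 336)
= fac_iter(4, 5 * 336) = fac_iter(4, 1680)
= fac_iter(3, 4 * 1680) = fac_iter(3, 6720)
= fac_iter(2, 3 * 6720) = fac_iter(2, 20160)
= fac_iter(1, 2 * 20160) = fac_iter(1, 40320)
n <= 1, return acc = 40320


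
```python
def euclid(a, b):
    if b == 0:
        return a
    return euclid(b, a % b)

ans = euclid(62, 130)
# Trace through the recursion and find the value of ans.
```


euclid(62, 130)
= euclid(130, 62 % 130) = euclid(130, 62)
= euclid(62, 130 % 62) = euclid(62, 6)
= euclid(6, 62 % 6) = euclid(6, 2)
= euclid(2, 6 % 2) = euclid(2, 0)
b == 0, return a = 2


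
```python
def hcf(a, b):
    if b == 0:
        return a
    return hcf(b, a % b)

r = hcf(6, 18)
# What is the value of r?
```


hcf(6, 18)
= hcf(18, 6 % 18) = hcf(18, 6)
= hcf(6, 18 % 6) = hcf(6, 0)
b == 0, return a = 6


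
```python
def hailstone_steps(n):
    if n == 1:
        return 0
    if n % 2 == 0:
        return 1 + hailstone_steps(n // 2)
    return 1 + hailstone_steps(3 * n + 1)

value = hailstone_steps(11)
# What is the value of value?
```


hailstone_steps(11)
11 is odd -> 3*11+1 = 34 -> hailstone_steps(34)
34 is even -> hailstone_steps(17)
17 is odd -> 3*17+1 = 52 -> hailstone_steps(52)
52 is even -> hailstone_steps(26)
26 is even -> hailstone_steps(13)
13 is odd -> 3*13+1 = 40 -> hailstone_steps(40)
40 is even -> hailstone_steps(20)
20 is even -> hailstone_steps(10)
10 is even -> hailstone_steps(5)
5 is odd -> 3*5+1 = 16 -> hailstone_steps(16)
16 is even -> hailstone_steps(8)
8 is even -> hailstone_steps(4)
4 is even -> hailstone_steps(2)
2 is even -> hailstone_steps(1)
Reached 1 after 14 steps
= 14


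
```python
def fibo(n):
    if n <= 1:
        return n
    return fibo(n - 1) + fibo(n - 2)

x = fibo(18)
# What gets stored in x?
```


fibo(18)
= fibo(17) + fibo(16)
= (fibo(16) + fibo(15)) + fibo(16)
Computing bottom-up: fibo(0)=0, fibo(1)=1, fibo(2)=1, fibo(3)=2, fibo(4)=3, fibo(5)=5, fibo(6)=8, fibo(7)=13, fibo(8)=21, fibo(9)=34, fibo(10)=55, fibo(11)=89, fibo(12)=144, fibo(13)=233, fibo(14)=377, fibo(15)=610, fibo(16)=987, fibo(17)=1597, fibo(18)=2584
= 2584


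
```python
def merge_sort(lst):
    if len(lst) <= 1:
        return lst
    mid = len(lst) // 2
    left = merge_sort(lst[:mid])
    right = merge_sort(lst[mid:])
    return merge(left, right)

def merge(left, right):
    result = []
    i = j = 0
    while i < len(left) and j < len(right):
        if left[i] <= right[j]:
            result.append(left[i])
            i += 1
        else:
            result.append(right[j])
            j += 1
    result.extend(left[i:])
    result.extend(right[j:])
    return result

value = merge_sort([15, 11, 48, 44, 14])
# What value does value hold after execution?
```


merge_sort([15, 11, 48, 44, 14])
Split into [15, 11] and [48, 44, 14]
Left sorted: [11, 15]
Right sorted: [14, 44, 48]
Merge [11, 15] and [14, 44, 48]
= [11, 14, 15, 44, 48]


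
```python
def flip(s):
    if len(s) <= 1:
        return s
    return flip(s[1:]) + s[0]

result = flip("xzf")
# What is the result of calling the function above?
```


flip("xzf")
= flip("zf") + "x"
= flip("f") + "z" + "x"
= "f" + "z" + "x"
= "fzx"


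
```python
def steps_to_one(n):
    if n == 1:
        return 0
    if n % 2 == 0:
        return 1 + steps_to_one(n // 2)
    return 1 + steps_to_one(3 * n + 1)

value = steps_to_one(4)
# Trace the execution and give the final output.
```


steps_to_one(4)
4 is even -> steps_to_one(2)
2 is even -> steps_to_one(1)
Reached 1 after 2 steps
= 2


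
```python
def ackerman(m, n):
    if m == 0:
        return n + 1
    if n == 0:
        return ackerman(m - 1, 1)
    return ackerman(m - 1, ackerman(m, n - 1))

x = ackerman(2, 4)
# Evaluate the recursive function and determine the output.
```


ackerman(2, 4)
= ackerman(1, ackerman(2, 3))
First compute ackerman(2, 3) = 9
= ackerman(1, 9)
= 11


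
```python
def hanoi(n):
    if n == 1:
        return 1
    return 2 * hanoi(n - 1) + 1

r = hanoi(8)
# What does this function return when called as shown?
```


hanoi(8)
= 2 * hanoi(7) + 1
= 2 * (2 * hanoi(6) + 1) + 1
= 2 * (2 * (2 * hanoi(5) + 1) + 1) + 1
= 2 * (2 * (2 * (2 * hanoi(4) + 1) + 1) + 1) + 1
= 2 * (2 * (2 * (2 * (2 * hanoi(3) + 1) + 1) + 1) + 1) + 1
= 2 * (2 * (2 * (2 * (2 * (2 * hanoi(2) + 1) + 1) + 1) + 1) + 1) + 1
= 2 * (2 * (2 * (2 * (2 * (2 * (2 * hanoi(1) + 1) + 1) + 1) + 1) + 1) + 1) + 1
Now compute bottom-up:
hanoi(1) = 1
hanoi(2) = 2 * 1 + 1 = 3
hanoi(3) = 2 * 3 + 1 = 7
hanoi(4) = 2 * 7 + 1 = 15
hanoi(5) = 2 * 15 + 1 = 31
hanoi(6) = 2 * 31 + 1 = 63
hanoi(7) = 2 * 63 + 1 = 127
hanoi(8) = 2 * 127 + 1 = 255
= 255


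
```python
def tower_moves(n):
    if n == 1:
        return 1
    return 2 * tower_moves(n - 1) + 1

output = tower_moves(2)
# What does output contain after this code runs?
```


tower_moves(2)
= 2 * tower_moves(1) + 1
Now compute bottom-up:
tower_moves(1) = 1
tower_moves(2) = 2 * 1 + 1 = 3
= 3


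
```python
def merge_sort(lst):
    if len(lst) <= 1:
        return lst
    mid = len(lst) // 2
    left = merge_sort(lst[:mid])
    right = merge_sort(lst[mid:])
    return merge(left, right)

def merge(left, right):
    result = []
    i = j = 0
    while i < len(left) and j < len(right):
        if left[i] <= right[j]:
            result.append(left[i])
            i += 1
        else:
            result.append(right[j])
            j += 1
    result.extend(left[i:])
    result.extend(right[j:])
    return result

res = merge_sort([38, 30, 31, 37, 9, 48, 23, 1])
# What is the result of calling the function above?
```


merge_sort([38, 30, 31, 37, 9, 48, 23, 1])
Split into [38, 30, 31, 37] and [9, 48, 23, 1]
Left sorted: [30, 31, 37, 38]
Right sorted: [1, 9, 23, 48]
Merge [30, 31, 37, 38] and [1, 9, 23, 48]
= [1, 9, 23, 30, 31, 37, 38, 48]


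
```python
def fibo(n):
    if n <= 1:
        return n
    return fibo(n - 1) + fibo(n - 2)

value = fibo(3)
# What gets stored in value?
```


fibo(3)
= fibo(2) + fibo(1)
Computing bottom-up: fibo(0)=0, fibo(1)=1, fibo(2)=1, fibo(3)=2
= 2


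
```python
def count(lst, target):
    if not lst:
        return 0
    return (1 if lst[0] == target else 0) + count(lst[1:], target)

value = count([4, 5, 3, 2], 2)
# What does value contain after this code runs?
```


count([4, 5, 3, 2], 2)
lst[0]=4 != 2: 0 + count([5, 3, 2], 2)
lst[0]=5 != 2: 0 + count([3, 2], 2)
lst[0]=3 != 2: 0 + count([2], 2)
lst[0]=2 == 2: 1 + count([], 2)
= 1


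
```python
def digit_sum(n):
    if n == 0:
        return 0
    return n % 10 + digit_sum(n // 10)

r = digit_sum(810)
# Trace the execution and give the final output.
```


digit_sum(810)
= 0 + digit_sum(81)
= 0 + 1 + digit_sum(8)
= 0 + 1 + 8 + digit_sum(0)
= 0 + 1 + 8 + 0
= 9


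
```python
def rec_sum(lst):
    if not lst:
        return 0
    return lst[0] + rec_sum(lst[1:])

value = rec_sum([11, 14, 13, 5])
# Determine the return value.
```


rec_sum([11, 14, 13, 5])
= 11 + rec_sum([14, 13, 5])
= 11 + 14 + rec_sum([13, 5])
= 11 + 14 + 13 + rec_sum([5])
= 11 + 14 + 13 + 5 + rec_sum([])
= 11 + 14 + 13 + 5 + 0
= 43


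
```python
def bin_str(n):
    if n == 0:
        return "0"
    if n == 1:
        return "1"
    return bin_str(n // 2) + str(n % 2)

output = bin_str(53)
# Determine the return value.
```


bin_str(53)
= bin_str(26) + "1"
= bin_str(13) + "0" + "1"
= bin_str(6) + "1" + "0" + "1"
= bin_str(3) + "0" + "1" + "0" + "1"
= bin_str(1) + "1" + "0" + "1" + "0" + "1"
= "1" + "1" + "0" + "1" + "0" + "1"
= "110101"


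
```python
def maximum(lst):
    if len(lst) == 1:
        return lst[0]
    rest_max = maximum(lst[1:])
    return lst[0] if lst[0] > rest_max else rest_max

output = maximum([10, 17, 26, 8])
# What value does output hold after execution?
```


maximum([10, 17, 26, 8])
= compare 10 with maximum([17, 26, 8])
= compare 17 with maximum([26, 8])
= compare 26 with maximum([8])
Base: maximum([8]) = 8
compare 26 with 8: max = 26
compare 17 with 26: max = 26
compare 10 with 26: max = 26
= 26


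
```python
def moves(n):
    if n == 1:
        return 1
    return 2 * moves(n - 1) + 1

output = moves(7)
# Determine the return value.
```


moves(7)
= 2 * moves(6) + 1
= 2 * (2 * moves(5) + 1) + 1
= 2 * (2 * (2 * moves(4) + 1) + 1) + 1
= 2 * (2 * (2 * (2 * moves(3) + 1) + 1) + 1) + 1
= 2 * (2 * (2 * (2 * (2 * moves(2) + 1) + 1) + 1) + 1) + 1
= 2 * (2 * (2 * (2 * (2 * (2 * moves(1) + 1) + 1) + 1) + 1) + 1) + 1
Now compute bottom-up:
moves(1) = 1
moves(2) = 2 * 1 + 1 = 3
moves(3) = 2 * 3 + 1 = 7
moves(4) = 2 * 7 + 1 = 15
moves(5) = 2 * 15 + 1 = 31
moves(6) = 2 * 31 + 1 = 63
moves(7) = 2 * 63 + 1 = 127
= 127


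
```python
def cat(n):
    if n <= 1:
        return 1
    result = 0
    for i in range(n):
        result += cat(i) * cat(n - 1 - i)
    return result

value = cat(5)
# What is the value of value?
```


cat(5)
= sum of cat(i) * cat(5-1-i) for i in 0..4
First compute sub-values bottom-up:
  cat(0) = 1, cat(1) = 1
  cat(2) = 1*1 + 1*1 = 2
  cat(3) = 1*2 + 1*1 + 2*1 = 5
  cat(4) = 1*5 + 1*2 + 2*1 + 5*1 = 14
Now cat(5):
  cat(0)*cat(4) = 1*14 = 14
  cat(1)*cat(3) = 1*5 = 5
  cat(2)*cat(2) = 2*2 = 4
  cat(3)*cat(1) = 5*1 = 5
  cat(4)*cat(0) = 14*1 = 14
= 14 + 5 + 4 + 5 + 14
= 42


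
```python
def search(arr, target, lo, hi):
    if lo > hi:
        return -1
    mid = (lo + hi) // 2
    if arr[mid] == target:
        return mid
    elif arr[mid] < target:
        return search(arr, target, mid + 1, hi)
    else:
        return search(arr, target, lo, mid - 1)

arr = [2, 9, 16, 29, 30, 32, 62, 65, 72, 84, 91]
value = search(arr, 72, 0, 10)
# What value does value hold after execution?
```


search(arr, 72, 0, 10)
lo=0, hi=10, mid=5, arr[mid]=32
32 < 72, search right half
lo=6, hi=10, mid=8, arr[mid]=72
arr[8] == 72, found at index 8
= 8


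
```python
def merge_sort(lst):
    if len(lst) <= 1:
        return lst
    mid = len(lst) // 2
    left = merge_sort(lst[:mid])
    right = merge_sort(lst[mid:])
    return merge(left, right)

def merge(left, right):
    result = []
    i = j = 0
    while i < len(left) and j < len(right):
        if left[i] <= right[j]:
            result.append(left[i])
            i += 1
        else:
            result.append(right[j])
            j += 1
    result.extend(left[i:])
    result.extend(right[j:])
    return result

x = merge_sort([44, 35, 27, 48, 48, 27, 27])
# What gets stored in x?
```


merge_sort([44, 35, 27, 48, 48, 27, 27])
Split into [44, 35, 27] and [48, 48, 27, 27]
Left sorted: [27, 35, 44]
Right sorted: [27, 27, 48, 48]
Merge [27, 35, 44] and [27, 27, 48, 48]
= [27, 27, 27, 35, 44, 48, 48]


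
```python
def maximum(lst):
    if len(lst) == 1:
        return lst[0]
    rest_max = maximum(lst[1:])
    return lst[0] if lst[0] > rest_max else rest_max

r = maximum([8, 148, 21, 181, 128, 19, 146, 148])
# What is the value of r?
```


maximum([8, 148, 21, 181, 128, 19, 146, 148])
= compare 8 with maximum([148, 21, 181, 128, 19, 146, 148])
= compare 148 with maximum([21, 181, 128, 19, 146, 148])
= compare 21 with maximum([181, 128, 19, 146, 148])
= compare 181 with maximum([128, 19, 146, 148])
= compare 128 with maximum([19, 146, 148])
= compare 19 with maximum([146, 148])
= compare 146 with maximum([148])
Base: maximum([148]) = 148
compare 146 with 148: max = 148
compare 19 with 148: max = 148
compare 128 with 148: max = 148
compare 181 with 148: max = 181
compare 21 with 181: max = 181
compare 148 with 181: max = 181
compare 8 with 181: max = 181
= 181


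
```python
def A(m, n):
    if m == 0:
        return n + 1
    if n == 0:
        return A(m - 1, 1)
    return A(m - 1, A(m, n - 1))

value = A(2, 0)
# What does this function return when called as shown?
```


A(2, 0)
n == 0: return A(1, 1)
= A(1, 1) = 3
= 3


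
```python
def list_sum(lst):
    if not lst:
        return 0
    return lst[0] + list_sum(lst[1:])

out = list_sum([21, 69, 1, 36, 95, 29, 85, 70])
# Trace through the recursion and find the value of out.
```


list_sum([21, 69, 1, 36, 95, 29, 85, 70])
= 21 + list_sum([69, 1, 36, 95, 29, 85, 70])
= 21 + 69 + list_sum([1, 36, 95, 29, 85, 70])
= 21 + 69 + 1 + list_sum([36, 95, 29, 85, 70])
= 21 + 69 + 1 + 36 + list_sum([95, 29, 85, 70])
= 21 + 69 + 1 + 36 + 95 + list_sum([29, 85, 70])
= 21 + 69 + 1 + 36 + 95 + 29 + list_sum([85, 70])
= 21 + 69 + 1 + 36 + 95 + 29 + 85 + list_sum([70])
= 21 + 69 + 1 + 36 + 95 + 29 + 85 + 70 + list_sum([])
= 21 + 69 + 1 + 36 + 95 + 29 + 85 + 70 + 0
= 406


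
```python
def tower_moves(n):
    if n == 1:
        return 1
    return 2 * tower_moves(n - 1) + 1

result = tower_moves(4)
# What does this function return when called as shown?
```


tower_moves(4)
= 2 * tower_moves(3) + 1
= 2 * (2 * tower_moves(2) + 1) + 1
= 2 * (2 * (2 * tower_moves(1) + 1) + 1) + 1
Now compute bottom-up:
tower_moves(1) = 1
tower_moves(2) = 2 * 1 + 1 = 3
tower_moves(3) = 2 * 3 + 1 = 7
tower_moves(4) = 2 * 7 + 1 = 15
= 15


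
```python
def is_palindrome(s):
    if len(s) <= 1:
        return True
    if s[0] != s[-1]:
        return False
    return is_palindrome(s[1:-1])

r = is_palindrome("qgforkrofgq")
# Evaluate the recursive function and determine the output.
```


is_palindrome("qgforkrofgq")
"qgforkrofgq": s[0]='q' == s[-1]='q' -> is_palindrome("gforkrofg")
"gforkrofg": s[0]='g' == s[-1]='g' -> is_palindrome("forkrof")
"forkrof": s[0]='f' == s[-1]='f' -> is_palindrome("orkro")
"orkro": s[0]='o' == s[-1]='o' -> is_palindrome("rkr")
"rkr": s[0]='r' == s[-1]='r' -> is_palindrome("k")
"k": len <= 1 -> True
= True


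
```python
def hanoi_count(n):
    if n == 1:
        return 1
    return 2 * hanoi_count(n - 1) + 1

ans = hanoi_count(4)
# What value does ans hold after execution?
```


hanoi_count(4)
= 2 * hanoi_count(3) + 1
= 2 * (2 * hanoi_count(2) + 1) + 1
= 2 * (2 * (2 * hanoi_count(1) + 1) + 1) + 1
Now compute bottom-up:
hanoi_count(1) = 1
hanoi_count(2) = 2 * 1 + 1 = 3
hanoi_count(3) = 2 * 3 + 1 = 7
hanoi_count(4) = 2 * 7 + 1 = 15
= 15


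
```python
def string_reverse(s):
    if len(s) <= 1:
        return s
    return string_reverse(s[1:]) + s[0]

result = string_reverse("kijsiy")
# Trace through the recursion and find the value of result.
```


string_reverse("kijsiy")
= string_reverse("ijsiy") + "k"
= string_reverse("jsiy") + "i" + "k"
= string_reverse("siy") + "j" + "i" + "k"
= string_reverse("iy") + "s" + "j" + "i" + "k"
= string_reverse("y") + "i" + "s" + "j" + "i" + "k"
= "y" + "i" + "s" + "j" + "i" + "k"
= "yisjik"


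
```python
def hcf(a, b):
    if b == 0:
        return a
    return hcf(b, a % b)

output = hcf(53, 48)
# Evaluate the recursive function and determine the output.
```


hcf(53, 48)
= hcf(48, 53 % 48) = hcf(48, 5)
= hcf(5, 48 % 5) = hcf(5, 3)
= hcf(3, 5 % 3) = hcf(3, 2)
= hcf(2, 3 % 2) = hcf(2, 1)
= hcf(1, 2 % 1) = hcf(1, 0)
b == 0, return a = 1


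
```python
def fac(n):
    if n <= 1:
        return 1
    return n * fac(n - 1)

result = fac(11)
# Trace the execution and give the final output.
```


fac(11)
= 11 * fac(10)
= 11 * 10 * fac(9)
= 11 * 10 * 9 * fac(8)
= 11 * 10 * 9 * 8 * fac(7)
= 11 * 10 * 9 * 8 * 7 * fac(6)
= 11 * 10 * 9 * 8 * 7 * 6 * fac(5)
= 11 * 10 * 9 * 8 * 7 * 6 * 5 * fac(4)
= 11 * 10 * 9 * 8 * 7 * 6 * 5 * 4 * fac(3)
= 11 * 10 * 9 * 8 * 7 * 6 * 5 * 4 * 3 * fac(2)
= 11 * 10 * 9 * 8 * 7 * 6 * 5 * 4 * 3 * 2 * fac(1)
= 11 * 10 * 9 * 8 * 7 * 6 * 5 * 4 * 3 * 2 * 1
= 39916800


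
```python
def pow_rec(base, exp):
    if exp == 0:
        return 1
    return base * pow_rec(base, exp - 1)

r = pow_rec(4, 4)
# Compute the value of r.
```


pow_rec(4, 4)
= 4 * pow_rec(4, 3)
= 4 * 4 * pow_rec(4, 2)
= 4 * 4 * 4 * pow_rec(4, 1)
= 4 * 4 * 4 * 4 * pow_rec(4, 0)
= 4 * 4 * 4 * 4 * 1
= 256


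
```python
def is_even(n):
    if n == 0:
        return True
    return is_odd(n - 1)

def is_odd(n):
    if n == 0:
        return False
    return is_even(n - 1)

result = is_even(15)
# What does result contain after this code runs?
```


is_even(15)
= is_odd(14)
= is_even(13)
= is_odd(12)
= is_even(11)
= is_odd(10)
= is_even(9)
= is_odd(8)
= is_even(7)
= is_odd(6)
= is_even(5)
= is_odd(4)
= is_even(3)
= is_odd(2)
= is_even(1)
= is_odd(0)
n == 0: return False
= False


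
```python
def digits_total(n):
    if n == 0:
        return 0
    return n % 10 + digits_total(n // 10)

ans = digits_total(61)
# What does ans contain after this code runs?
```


digits_total(61)
= 1 + digits_total(6)
= 1 + 6 + digits_total(0)
= 1 + 6 + 0
= 7


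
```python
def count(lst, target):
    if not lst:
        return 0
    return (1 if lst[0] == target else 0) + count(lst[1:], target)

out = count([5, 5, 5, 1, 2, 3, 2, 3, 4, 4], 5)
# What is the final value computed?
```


count([5, 5, 5, 1, 2, 3, 2, 3, 4, 4], 5)
lst[0]=5 == 5: 1 + count([5, 5, 1, 2, 3, 2, 3, 4, 4], 5)
lst[0]=5 == 5: 1 + count([5, 1, 2, 3, 2, 3, 4, 4], 5)
lst[0]=5 == 5: 1 + count([1, 2, 3, 2, 3, 4, 4], 5)
lst[0]=1 != 5: 0 + count([2, 3, 2, 3, 4, 4], 5)
lst[0]=2 != 5: 0 + count([3, 2, 3, 4, 4], 5)
lst[0]=3 != 5: 0 + count([2, 3, 4, 4], 5)
lst[0]=2 != 5: 0 + count([3, 4, 4], 5)
lst[0]=3 != 5: 0 + count([4, 4], 5)
lst[0]=4 != 5: 0 + count([4], 5)
lst[0]=4 != 5: 0 + count([], 5)
= 3


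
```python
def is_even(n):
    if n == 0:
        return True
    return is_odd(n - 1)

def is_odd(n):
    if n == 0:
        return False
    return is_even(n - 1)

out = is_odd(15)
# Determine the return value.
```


is_odd(15)
= is_even(14)
= is_odd(13)
= is_even(12)
= is_odd(11)
= is_even(10)
= is_odd(9)
= is_even(8)
= is_odd(7)
= is_even(6)
= is_odd(5)
= is_even(4)
= is_odd(3)
= is_even(2)
= is_odd(1)
= is_even(0)
n == 0: return True
= True


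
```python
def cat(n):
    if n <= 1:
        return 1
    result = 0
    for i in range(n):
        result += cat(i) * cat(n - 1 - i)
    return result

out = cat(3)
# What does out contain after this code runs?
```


cat(3)
= sum of cat(i) * cat(3-1-i) for i in 0..2
First compute sub-values bottom-up:
  cat(0) = 1, cat(1) = 1
  cat(2) = 1*1 + 1*1 = 2
Now cat(3):
  cat(0)*cat(2) = 1*2 = 2
  cat(1)*cat(1) = 1*1 = 1
  cat(2)*cat(0) = 2*1 = 2
= 2 + 1 + 2
= 5


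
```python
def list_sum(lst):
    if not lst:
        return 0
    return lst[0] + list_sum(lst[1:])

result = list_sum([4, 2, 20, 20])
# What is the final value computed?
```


list_sum([4, 2, 20, 20])
= 4 + list_sum([2, 20, 20])
= 4 + 2 + list_sum([20, 20])
= 4 + 2 + 20 + list_sum([20])
= 4 + 2 + 20 + 20 + list_sum([])
= 4 + 2 + 20 + 20 + 0
= 46


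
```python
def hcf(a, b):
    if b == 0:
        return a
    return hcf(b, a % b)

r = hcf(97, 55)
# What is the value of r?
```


hcf(97, 55)
= hcf(55, 97 % 55) = hcf(55, 42)
= hcf(42, 55 % 42) = hcf(42, 13)
= hcf(13, 42 % 13) = hcf(13, 3)
= hcf(3, 13 % 3) = hcf(3, 1)
= hcf(1, 3 % 1) = hcf(1, 0)
b == 0, return a = 1


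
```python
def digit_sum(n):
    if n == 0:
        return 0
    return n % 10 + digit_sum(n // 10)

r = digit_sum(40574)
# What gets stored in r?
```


digit_sum(40574)
= 4 + digit_sum(4057)
= 4 + 7 + digit_sum(405)
= 4 + 7 + 5 + digit_sum(40)
= 4 + 7 + 5 + 0 + digit_sum(4)
= 4 + 7 + 5 + 0 + 4 + digit_sum(0)
= 4 + 7 + 5 + 0 + 4 + 0
= 20


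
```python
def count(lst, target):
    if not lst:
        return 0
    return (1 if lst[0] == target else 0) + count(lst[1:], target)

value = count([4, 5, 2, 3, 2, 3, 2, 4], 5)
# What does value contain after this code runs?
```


count([4, 5, 2, 3, 2, 3, 2, 4], 5)
lst[0]=4 != 5: 0 + count([5, 2, 3, 2, 3, 2, 4], 5)
lst[0]=5 == 5: 1 + count([2, 3, 2, 3, 2, 4], 5)
lst[0]=2 != 5: 0 + count([3, 2, 3, 2, 4], 5)
lst[0]=3 != 5: 0 + count([2, 3, 2, 4], 5)
lst[0]=2 != 5: 0 + count([3, 2, 4], 5)
lst[0]=3 != 5: 0 + count([2, 4], 5)
lst[0]=2 != 5: 0 + count([4], 5)
lst[0]=4 != 5: 0 + count([], 5)
= 1


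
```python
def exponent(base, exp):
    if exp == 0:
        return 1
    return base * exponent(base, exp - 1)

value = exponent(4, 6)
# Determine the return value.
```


exponent(4, 6)
= 4 * exponent(4, 5)
= 4 * 4 * exponent(4, 4)
= 4 * 4 * 4 * exponent(4, 3)
= 4 * 4 * 4 * 4 * exponent(4, 2)
= 4 * 4 * 4 * 4 * 4 * exponent(4, 1)
= 4 * 4 * 4 * 4 * 4 * 4 * exponent(4, 0)
= 4 * 4 * 4 * 4 * 4 * 4 * 1
= 4096


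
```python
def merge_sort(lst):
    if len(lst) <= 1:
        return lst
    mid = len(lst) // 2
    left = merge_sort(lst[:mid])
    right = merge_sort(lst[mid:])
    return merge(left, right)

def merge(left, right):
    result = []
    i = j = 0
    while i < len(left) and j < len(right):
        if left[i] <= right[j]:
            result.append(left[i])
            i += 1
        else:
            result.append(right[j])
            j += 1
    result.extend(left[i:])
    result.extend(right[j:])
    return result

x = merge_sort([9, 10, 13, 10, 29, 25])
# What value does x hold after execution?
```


merge_sort([9, 10, 13, 10, 29, 25])
Split into [9, 10, 13] and [10, 29, 25]
Left sorted: [9, 10, 13]
Right sorted: [10, 25, 29]
Merge [9, 10, 13] and [10, 25, 29]
= [9, 10, 10, 13, 25, 29]


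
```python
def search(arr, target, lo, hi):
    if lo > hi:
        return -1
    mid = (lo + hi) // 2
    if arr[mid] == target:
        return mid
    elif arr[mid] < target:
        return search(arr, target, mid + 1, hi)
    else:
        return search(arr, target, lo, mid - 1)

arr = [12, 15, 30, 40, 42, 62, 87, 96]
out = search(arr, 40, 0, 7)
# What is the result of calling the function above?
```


search(arr, 40, 0, 7)
lo=0, hi=7, mid=3, arr[mid]=40
arr[3] == 40, found at index 3
= 3


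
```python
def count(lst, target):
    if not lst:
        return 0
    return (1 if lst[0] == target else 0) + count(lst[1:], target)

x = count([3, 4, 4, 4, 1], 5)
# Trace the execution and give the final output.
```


count([3, 4, 4, 4, 1], 5)
lst[0]=3 != 5: 0 + count([4, 4, 4, 1], 5)
lst[0]=4 != 5: 0 + count([4, 4, 1], 5)
lst[0]=4 != 5: 0 + count([4, 1], 5)
lst[0]=4 != 5: 0 + count([1], 5)
lst[0]=1 != 5: 0 + count([], 5)
= 0
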